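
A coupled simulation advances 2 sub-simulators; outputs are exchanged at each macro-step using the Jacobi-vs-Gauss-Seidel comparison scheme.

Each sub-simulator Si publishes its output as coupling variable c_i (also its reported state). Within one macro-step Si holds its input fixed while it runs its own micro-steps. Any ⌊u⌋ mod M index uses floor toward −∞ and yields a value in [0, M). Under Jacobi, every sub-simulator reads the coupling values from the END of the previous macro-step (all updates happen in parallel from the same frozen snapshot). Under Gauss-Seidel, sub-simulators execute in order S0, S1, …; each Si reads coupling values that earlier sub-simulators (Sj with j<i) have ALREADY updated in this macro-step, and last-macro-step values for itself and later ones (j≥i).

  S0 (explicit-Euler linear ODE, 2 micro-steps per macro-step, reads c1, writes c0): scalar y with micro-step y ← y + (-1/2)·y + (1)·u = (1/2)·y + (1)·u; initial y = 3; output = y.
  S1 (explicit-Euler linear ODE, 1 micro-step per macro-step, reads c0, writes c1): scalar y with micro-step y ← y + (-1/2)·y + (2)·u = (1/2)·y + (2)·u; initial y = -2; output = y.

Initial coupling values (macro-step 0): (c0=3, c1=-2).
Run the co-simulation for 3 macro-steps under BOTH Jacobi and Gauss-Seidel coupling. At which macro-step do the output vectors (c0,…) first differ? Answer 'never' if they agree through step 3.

first divergence at macro-step: 1

[Jacobi] macro 1: S0 reads c1=-2 → after 2×micro: -9/4; S1 reads c0=3 → after 1×micro: 5 ⇒ (c0=-9/4, c1=5)
[Jacobi] macro 2: S0 reads c1=5 → after 2×micro: 111/16; S1 reads c0=-9/4 → after 1×micro: -2 ⇒ (c0=111/16, c1=-2)
[Jacobi] macro 3: S0 reads c1=-2 → after 2×micro: -81/64; S1 reads c0=111/16 → after 1×micro: 103/8 ⇒ (c0=-81/64, c1=103/8)
[Gauss-Seidel] macro 1: S0 reads c1=-2 → after 2×micro: -9/4; S1 reads c0=-9/4 → after 1×micro: -11/2 ⇒ (c0=-9/4, c1=-11/2)
[Gauss-Seidel] macro 2: S0 reads c1=-11/2 → after 2×micro: -141/16; S1 reads c0=-141/16 → after 1×micro: -163/8 ⇒ (c0=-141/16, c1=-163/8)
[Gauss-Seidel] macro 3: S0 reads c1=-163/8 → after 2×micro: -2097/64; S1 reads c0=-2097/64 → after 1×micro: -2423/32 ⇒ (c0=-2097/64, c1=-2423/32)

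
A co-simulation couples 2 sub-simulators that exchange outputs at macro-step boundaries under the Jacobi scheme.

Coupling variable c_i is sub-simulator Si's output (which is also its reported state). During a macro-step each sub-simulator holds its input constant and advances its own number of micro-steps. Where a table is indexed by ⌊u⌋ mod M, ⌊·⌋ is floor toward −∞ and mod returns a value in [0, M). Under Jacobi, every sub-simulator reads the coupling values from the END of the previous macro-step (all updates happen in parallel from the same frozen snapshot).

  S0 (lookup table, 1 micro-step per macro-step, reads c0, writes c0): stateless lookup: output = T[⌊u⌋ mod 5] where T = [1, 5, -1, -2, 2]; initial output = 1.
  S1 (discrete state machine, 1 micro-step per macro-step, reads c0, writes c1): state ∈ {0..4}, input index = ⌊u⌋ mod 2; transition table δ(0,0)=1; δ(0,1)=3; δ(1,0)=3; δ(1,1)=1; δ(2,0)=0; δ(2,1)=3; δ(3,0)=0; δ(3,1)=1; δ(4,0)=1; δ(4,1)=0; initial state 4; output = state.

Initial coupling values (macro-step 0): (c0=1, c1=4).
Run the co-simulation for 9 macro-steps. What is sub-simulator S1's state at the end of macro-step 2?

macro 1: S0 reads c0=1 → after 1×micro: 5; S1 reads c0=1 → after 1×micro: 0 ⇒ (c0=5, c1=0)
macro 2: S0 reads c0=5 → after 1×micro: 1; S1 reads c0=5 → after 1×micro: 3 ⇒ (c0=1, c1=3)
macro 3: S0 reads c0=1 → after 1×micro: 5; S1 reads c0=1 → after 1×micro: 1 ⇒ (c0=5, c1=1)
macro 4: S0 reads c0=5 → after 1×micro: 1; S1 reads c0=5 → after 1×micro: 1 ⇒ (c0=1, c1=1)
macro 5: S0 reads c0=1 → after 1×micro: 5; S1 reads c0=1 → after 1×micro: 1 ⇒ (c0=5, c1=1)
macro 6: S0 reads c0=5 → after 1×micro: 1; S1 reads c0=5 → after 1×micro: 1 ⇒ (c0=1, c1=1)
macro 7: S0 reads c0=1 → after 1×micro: 5; S1 reads c0=1 → after 1×micro: 1 ⇒ (c0=5, c1=1)
macro 8: S0 reads c0=5 → after 1×micro: 1; S1 reads c0=5 → after 1×micro: 1 ⇒ (c0=1, c1=1)
macro 9: S0 reads c0=1 → after 1×micro: 5; S1 reads c0=1 → after 1×micro: 1 ⇒ (c0=5, c1=1)

S1 state at macro-step 2 = 3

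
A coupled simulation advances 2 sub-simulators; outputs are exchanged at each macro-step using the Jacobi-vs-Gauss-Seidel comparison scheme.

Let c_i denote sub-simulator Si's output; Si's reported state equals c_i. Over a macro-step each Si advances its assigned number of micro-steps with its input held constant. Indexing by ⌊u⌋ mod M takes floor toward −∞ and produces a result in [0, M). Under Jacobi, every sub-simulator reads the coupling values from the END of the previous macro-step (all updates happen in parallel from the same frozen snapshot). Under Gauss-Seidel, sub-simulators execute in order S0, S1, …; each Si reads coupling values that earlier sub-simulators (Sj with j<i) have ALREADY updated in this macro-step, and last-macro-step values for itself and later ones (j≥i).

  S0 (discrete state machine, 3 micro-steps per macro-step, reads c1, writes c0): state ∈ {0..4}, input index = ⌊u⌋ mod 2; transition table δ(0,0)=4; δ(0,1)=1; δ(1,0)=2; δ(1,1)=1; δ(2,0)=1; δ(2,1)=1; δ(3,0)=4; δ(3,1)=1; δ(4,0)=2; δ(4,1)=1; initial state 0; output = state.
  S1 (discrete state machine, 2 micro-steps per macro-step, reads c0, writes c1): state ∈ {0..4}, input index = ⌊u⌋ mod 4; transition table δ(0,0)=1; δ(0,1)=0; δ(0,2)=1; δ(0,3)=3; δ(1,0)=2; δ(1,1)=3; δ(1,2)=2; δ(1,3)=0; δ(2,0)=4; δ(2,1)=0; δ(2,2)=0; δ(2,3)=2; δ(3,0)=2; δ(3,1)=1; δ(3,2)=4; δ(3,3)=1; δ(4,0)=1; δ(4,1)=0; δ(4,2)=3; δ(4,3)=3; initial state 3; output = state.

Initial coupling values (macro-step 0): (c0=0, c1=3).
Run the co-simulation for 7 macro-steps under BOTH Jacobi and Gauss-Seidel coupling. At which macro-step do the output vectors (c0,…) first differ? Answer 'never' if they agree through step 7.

first divergence at macro-step: 1

[Jacobi] macro 1: S0 reads c1=3 → after 3×micro: 1; S1 reads c0=0 → after 2×micro: 4 ⇒ (c0=1, c1=4)
[Jacobi] macro 2: S0 reads c1=4 → after 3×micro: 2; S1 reads c0=1 → after 2×micro: 0 ⇒ (c0=2, c1=0)
[Jacobi] macro 3: S0 reads c1=0 → after 3×micro: 1; S1 reads c0=2 → after 2×micro: 2 ⇒ (c0=1, c1=2)
[Jacobi] macro 4: S0 reads c1=2 → after 3×micro: 2; S1 reads c0=1 → after 2×micro: 0 ⇒ (c0=2, c1=0)
[Jacobi] macro 5: S0 reads c1=0 → after 3×micro: 1; S1 reads c0=2 → after 2×micro: 2 ⇒ (c0=1, c1=2)
[Jacobi] macro 6: S0 reads c1=2 → after 3×micro: 2; S1 reads c0=1 → after 2×micro: 0 ⇒ (c0=2, c1=0)
[Jacobi] macro 7: S0 reads c1=0 → after 3×micro: 1; S1 reads c0=2 → after 2×micro: 2 ⇒ (c0=1, c1=2)
[Gauss-Seidel] macro 1: S0 reads c1=3 → after 3×micro: 1; S1 reads c0=1 → after 2×micro: 3 ⇒ (c0=1, c1=3)
[Gauss-Seidel] macro 2: S0 reads c1=3 → after 3×micro: 1; S1 reads c0=1 → after 2×micro: 3 ⇒ (c0=1, c1=3)
[Gauss-Seidel] macro 3: S0 reads c1=3 → after 3×micro: 1; S1 reads c0=1 → after 2×micro: 3 ⇒ (c0=1, c1=3)
[Gauss-Seidel] macro 4: S0 reads c1=3 → after 3×micro: 1; S1 reads c0=1 → after 2×micro: 3 ⇒ (c0=1, c1=3)
[Gauss-Seidel] macro 5: S0 reads c1=3 → after 3×micro: 1; S1 reads c0=1 → after 2×micro: 3 ⇒ (c0=1, c1=3)
[Gauss-Seidel] macro 6: S0 reads c1=3 → after 3×micro: 1; S1 reads c0=1 → after 2×micro: 3 ⇒ (c0=1, c1=3)
[Gauss-Seidel] macro 7: S0 reads c1=3 → after 3×micro: 1; S1 reads c0=1 → after 2×micro: 3 ⇒ (c0=1, c1=3)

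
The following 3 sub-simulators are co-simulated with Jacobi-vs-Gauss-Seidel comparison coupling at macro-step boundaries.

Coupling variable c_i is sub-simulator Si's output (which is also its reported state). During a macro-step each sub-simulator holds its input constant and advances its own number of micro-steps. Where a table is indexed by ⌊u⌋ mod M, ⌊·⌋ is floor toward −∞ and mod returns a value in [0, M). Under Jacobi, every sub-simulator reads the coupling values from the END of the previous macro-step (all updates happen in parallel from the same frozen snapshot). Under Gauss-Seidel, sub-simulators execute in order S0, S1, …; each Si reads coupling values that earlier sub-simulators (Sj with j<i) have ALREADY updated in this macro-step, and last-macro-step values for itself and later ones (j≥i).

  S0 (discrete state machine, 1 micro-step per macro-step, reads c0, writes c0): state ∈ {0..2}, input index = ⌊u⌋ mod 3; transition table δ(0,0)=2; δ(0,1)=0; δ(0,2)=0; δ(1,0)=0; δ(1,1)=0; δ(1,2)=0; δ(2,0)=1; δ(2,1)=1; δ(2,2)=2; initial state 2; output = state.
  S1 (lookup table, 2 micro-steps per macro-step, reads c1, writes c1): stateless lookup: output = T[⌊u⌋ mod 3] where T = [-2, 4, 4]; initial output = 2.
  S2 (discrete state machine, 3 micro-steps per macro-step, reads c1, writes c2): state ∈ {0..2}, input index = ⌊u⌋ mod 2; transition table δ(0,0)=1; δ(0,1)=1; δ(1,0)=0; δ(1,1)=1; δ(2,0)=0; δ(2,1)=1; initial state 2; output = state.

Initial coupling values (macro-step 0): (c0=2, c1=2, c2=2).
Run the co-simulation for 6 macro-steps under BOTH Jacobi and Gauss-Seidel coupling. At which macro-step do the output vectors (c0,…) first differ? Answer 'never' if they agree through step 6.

first divergence at macro-step: never

[Jacobi] macro 1: S0 reads c0=2 → after 1×micro: 2; S1 reads c1=2 → after 2×micro: 4; S2 reads c1=2 → after 3×micro: 0 ⇒ (c0=2, c1=4, c2=0)
[Jacobi] macro 2: S0 reads c0=2 → after 1×micro: 2; S1 reads c1=4 → after 2×micro: 4; S2 reads c1=4 → after 3×micro: 1 ⇒ (c0=2, c1=4, c2=1)
[Jacobi] macro 3: S0 reads c0=2 → after 1×micro: 2; S1 reads c1=4 → after 2×micro: 4; S2 reads c1=4 → after 3×micro: 0 ⇒ (c0=2, c1=4, c2=0)
[Jacobi] macro 4: S0 reads c0=2 → after 1×micro: 2; S1 reads c1=4 → after 2×micro: 4; S2 reads c1=4 → after 3×micro: 1 ⇒ (c0=2, c1=4, c2=1)
[Jacobi] macro 5: S0 reads c0=2 → after 1×micro: 2; S1 reads c1=4 → after 2×micro: 4; S2 reads c1=4 → after 3×micro: 0 ⇒ (c0=2, c1=4, c2=0)
[Jacobi] macro 6: S0 reads c0=2 → after 1×micro: 2; S1 reads c1=4 → after 2×micro: 4; S2 reads c1=4 → after 3×micro: 1 ⇒ (c0=2, c1=4, c2=1)
[Gauss-Seidel] macro 1: S0 reads c0=2 → after 1×micro: 2; S1 reads c1=2 → after 2×micro: 4; S2 reads c1=4 → after 3×micro: 0 ⇒ (c0=2, c1=4, c2=0)
[Gauss-Seidel] macro 2: S0 reads c0=2 → after 1×micro: 2; S1 reads c1=4 → after 2×micro: 4; S2 reads c1=4 → after 3×micro: 1 ⇒ (c0=2, c1=4, c2=1)
[Gauss-Seidel] macro 3: S0 reads c0=2 → after 1×micro: 2; S1 reads c1=4 → after 2×micro: 4; S2 reads c1=4 → after 3×micro: 0 ⇒ (c0=2, c1=4, c2=0)
[Gauss-Seidel] macro 4: S0 reads c0=2 → after 1×micro: 2; S1 reads c1=4 → after 2×micro: 4; S2 reads c1=4 → after 3×micro: 1 ⇒ (c0=2, c1=4, c2=1)
[Gauss-Seidel] macro 5: S0 reads c0=2 → after 1×micro: 2; S1 reads c1=4 → after 2×micro: 4; S2 reads c1=4 → after 3×micro: 0 ⇒ (c0=2, c1=4, c2=0)
[Gauss-Seidel] macro 6: S0 reads c0=2 → after 1×micro: 2; S1 reads c1=4 → after 2×micro: 4; S2 reads c1=4 → after 3×micro: 1 ⇒ (c0=2, c1=4, c2=1)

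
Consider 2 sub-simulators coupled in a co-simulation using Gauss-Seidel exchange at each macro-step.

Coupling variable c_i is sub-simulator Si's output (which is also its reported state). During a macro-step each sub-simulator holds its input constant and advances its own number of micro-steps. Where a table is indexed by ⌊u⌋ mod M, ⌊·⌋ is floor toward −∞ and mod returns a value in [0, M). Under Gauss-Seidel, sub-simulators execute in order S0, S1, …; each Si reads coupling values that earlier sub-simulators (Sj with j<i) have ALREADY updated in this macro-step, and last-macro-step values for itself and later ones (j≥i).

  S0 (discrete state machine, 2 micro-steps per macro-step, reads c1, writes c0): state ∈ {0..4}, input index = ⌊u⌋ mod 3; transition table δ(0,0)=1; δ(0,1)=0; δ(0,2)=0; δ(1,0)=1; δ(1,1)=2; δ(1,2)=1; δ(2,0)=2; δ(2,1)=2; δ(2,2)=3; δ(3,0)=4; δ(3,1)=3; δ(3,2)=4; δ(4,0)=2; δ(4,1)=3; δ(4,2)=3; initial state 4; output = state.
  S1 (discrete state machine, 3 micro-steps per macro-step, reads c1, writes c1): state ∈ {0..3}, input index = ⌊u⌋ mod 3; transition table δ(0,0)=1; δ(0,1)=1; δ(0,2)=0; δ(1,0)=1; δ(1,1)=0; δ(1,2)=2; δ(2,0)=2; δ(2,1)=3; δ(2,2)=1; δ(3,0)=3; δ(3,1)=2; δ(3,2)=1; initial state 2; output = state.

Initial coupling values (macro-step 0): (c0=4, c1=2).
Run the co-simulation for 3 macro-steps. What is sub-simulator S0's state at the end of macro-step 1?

macro 1: S0 reads c1=2 → after 2×micro: 4; S1 reads c1=2 → after 3×micro: 1 ⇒ (c0=4, c1=1)
macro 2: S0 reads c1=1 → after 2×micro: 3; S1 reads c1=1 → after 3×micro: 0 ⇒ (c0=3, c1=0)
macro 3: S0 reads c1=0 → after 2×micro: 2; S1 reads c1=0 → after 3×micro: 1 ⇒ (c0=2, c1=1)

S0 state at macro-step 1 = 4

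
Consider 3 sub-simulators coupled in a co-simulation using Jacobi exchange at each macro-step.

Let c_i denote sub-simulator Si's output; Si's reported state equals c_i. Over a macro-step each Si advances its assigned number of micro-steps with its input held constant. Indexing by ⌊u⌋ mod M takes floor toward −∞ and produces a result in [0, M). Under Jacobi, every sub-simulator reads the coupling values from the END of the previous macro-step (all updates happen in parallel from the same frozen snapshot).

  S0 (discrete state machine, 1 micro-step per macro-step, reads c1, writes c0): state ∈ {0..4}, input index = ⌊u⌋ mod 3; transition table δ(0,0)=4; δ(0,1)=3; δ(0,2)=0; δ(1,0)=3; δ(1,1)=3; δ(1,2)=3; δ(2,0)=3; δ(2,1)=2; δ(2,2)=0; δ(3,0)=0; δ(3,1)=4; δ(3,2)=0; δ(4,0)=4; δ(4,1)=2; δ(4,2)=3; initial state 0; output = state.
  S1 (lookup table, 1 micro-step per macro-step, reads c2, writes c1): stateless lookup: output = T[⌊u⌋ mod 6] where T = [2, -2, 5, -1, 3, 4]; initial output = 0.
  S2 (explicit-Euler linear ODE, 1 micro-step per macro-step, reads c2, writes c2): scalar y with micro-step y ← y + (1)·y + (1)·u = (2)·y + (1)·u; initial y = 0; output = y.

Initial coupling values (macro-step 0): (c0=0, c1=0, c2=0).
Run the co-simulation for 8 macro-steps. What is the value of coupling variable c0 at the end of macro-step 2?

macro 1: S0 reads c1=0 → after 1×micro: 4; S1 reads c2=0 → after 1×micro: 2; S2 reads c2=0 → after 1×micro: 0 ⇒ (c0=4, c1=2, c2=0)
macro 2: S0 reads c1=2 → after 1×micro: 3; S1 reads c2=0 → after 1×micro: 2; S2 reads c2=0 → after 1×micro: 0 ⇒ (c0=3, c1=2, c2=0)
macro 3: S0 reads c1=2 → after 1×micro: 0; S1 reads c2=0 → after 1×micro: 2; S2 reads c2=0 → after 1×micro: 0 ⇒ (c0=0, c1=2, c2=0)
macro 4: S0 reads c1=2 → after 1×micro: 0; S1 reads c2=0 → after 1×micro: 2; S2 reads c2=0 → after 1×micro: 0 ⇒ (c0=0, c1=2, c2=0)
macro 5: S0 reads c1=2 → after 1×micro: 0; S1 reads c2=0 → after 1×micro: 2; S2 reads c2=0 → after 1×micro: 0 ⇒ (c0=0, c1=2, c2=0)
macro 6: S0 reads c1=2 → after 1×micro: 0; S1 reads c2=0 → after 1×micro: 2; S2 reads c2=0 → after 1×micro: 0 ⇒ (c0=0, c1=2, c2=0)
macro 7: S0 reads c1=2 → after 1×micro: 0; S1 reads c2=0 → after 1×micro: 2; S2 reads c2=0 → after 1×micro: 0 ⇒ (c0=0, c1=2, c2=0)
macro 8: S0 reads c1=2 → after 1×micro: 0; S1 reads c2=0 → after 1×micro: 2; S2 reads c2=0 → after 1×micro: 0 ⇒ (c0=0, c1=2, c2=0)

c0 at macro-step 2 = 3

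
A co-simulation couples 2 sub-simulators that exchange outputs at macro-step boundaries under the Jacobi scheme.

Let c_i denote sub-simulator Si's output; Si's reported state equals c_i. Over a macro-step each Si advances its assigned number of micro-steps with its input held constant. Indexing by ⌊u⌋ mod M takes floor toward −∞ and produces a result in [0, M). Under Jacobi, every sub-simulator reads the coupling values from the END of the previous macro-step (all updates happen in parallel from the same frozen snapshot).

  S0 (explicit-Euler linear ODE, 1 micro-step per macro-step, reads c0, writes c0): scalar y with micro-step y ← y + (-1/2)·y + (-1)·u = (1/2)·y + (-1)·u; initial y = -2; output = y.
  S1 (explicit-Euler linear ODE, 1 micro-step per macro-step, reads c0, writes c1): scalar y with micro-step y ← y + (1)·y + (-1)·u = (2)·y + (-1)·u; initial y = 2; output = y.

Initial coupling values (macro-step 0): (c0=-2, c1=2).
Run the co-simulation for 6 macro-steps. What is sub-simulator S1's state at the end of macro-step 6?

macro 1: S0 reads c0=-2 → after 1×micro: 1; S1 reads c0=-2 → after 1×micro: 6 ⇒ (c0=1, c1=6)
macro 2: S0 reads c0=1 → after 1×micro: -1/2; S1 reads c0=1 → after 1×micro: 11 ⇒ (c0=-1/2, c1=11)
macro 3: S0 reads c0=-1/2 → after 1×micro: 1/4; S1 reads c0=-1/2 → after 1×micro: 45/2 ⇒ (c0=1/4, c1=45/2)
macro 4: S0 reads c0=1/4 → after 1×micro: -1/8; S1 reads c0=1/4 → after 1×micro: 179/4 ⇒ (c0=-1/8, c1=179/4)
macro 5: S0 reads c0=-1/8 → after 1×micro: 1/16; S1 reads c0=-1/8 → after 1×micro: 717/8 ⇒ (c0=1/16, c1=717/8)
macro 6: S0 reads c0=1/16 → after 1×micro: -1/32; S1 reads c0=1/16 → after 1×micro: 2867/16 ⇒ (c0=-1/32, c1=2867/16)

S1 state at macro-step 6 = 2867/16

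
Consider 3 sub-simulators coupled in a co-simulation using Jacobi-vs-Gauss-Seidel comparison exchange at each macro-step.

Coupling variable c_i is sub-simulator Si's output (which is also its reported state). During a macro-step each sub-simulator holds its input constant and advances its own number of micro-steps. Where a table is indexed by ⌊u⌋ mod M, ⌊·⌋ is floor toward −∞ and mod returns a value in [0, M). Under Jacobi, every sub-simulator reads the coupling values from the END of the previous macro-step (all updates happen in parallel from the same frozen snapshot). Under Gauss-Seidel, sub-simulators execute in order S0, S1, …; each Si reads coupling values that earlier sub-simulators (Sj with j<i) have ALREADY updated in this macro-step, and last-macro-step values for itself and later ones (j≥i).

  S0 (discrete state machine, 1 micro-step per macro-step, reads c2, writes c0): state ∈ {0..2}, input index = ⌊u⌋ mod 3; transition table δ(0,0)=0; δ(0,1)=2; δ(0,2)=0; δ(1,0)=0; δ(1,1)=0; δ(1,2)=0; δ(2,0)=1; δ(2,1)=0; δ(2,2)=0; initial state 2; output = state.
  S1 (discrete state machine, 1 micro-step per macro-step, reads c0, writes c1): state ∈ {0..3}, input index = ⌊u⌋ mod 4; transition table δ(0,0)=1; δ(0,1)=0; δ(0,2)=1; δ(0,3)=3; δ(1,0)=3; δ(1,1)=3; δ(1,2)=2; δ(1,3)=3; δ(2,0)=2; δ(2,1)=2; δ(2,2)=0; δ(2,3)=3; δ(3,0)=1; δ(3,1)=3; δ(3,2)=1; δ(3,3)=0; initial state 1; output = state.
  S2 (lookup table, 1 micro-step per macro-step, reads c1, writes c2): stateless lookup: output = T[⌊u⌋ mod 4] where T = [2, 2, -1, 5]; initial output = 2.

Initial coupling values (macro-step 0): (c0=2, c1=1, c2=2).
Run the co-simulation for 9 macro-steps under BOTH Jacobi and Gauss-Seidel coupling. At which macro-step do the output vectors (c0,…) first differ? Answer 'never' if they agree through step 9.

first divergence at macro-step: 1

[Jacobi] macro 1: S0 reads c2=2 → after 1×micro: 0; S1 reads c0=2 → after 1×micro: 2; S2 reads c1=1 → after 1×micro: 2 ⇒ (c0=0, c1=2, c2=2)
[Jacobi] macro 2: S0 reads c2=2 → after 1×micro: 0; S1 reads c0=0 → after 1×micro: 2; S2 reads c1=2 → after 1×micro: -1 ⇒ (c0=0, c1=2, c2=-1)
[Jacobi] macro 3: S0 reads c2=-1 → after 1×micro: 0; S1 reads c0=0 → after 1×micro: 2; S2 reads c1=2 → after 1×micro: -1 ⇒ (c0=0, c1=2, c2=-1)
[Jacobi] macro 4: S0 reads c2=-1 → after 1×micro: 0; S1 reads c0=0 → after 1×micro: 2; S2 reads c1=2 → after 1×micro: -1 ⇒ (c0=0, c1=2, c2=-1)
[Jacobi] macro 5: S0 reads c2=-1 → after 1×micro: 0; S1 reads c0=0 → after 1×micro: 2; S2 reads c1=2 → after 1×micro: -1 ⇒ (c0=0, c1=2, c2=-1)
[Jacobi] macro 6: S0 reads c2=-1 → after 1×micro: 0; S1 reads c0=0 → after 1×micro: 2; S2 reads c1=2 → after 1×micro: -1 ⇒ (c0=0, c1=2, c2=-1)
[Jacobi] macro 7: S0 reads c2=-1 → after 1×micro: 0; S1 reads c0=0 → after 1×micro: 2; S2 reads c1=2 → after 1×micro: -1 ⇒ (c0=0, c1=2, c2=-1)
[Jacobi] macro 8: S0 reads c2=-1 → after 1×micro: 0; S1 reads c0=0 → after 1×micro: 2; S2 reads c1=2 → after 1×micro: -1 ⇒ (c0=0, c1=2, c2=-1)
[Jacobi] macro 9: S0 reads c2=-1 → after 1×micro: 0; S1 reads c0=0 → after 1×micro: 2; S2 reads c1=2 → after 1×micro: -1 ⇒ (c0=0, c1=2, c2=-1)
[Gauss-Seidel] macro 1: S0 reads c2=2 → after 1×micro: 0; S1 reads c0=0 → after 1×micro: 3; S2 reads c1=3 → after 1×micro: 5 ⇒ (c0=0, c1=3, c2=5)
[Gauss-Seidel] macro 2: S0 reads c2=5 → after 1×micro: 0; S1 reads c0=0 → after 1×micro: 1; S2 reads c1=1 → after 1×micro: 2 ⇒ (c0=0, c1=1, c2=2)
[Gauss-Seidel] macro 3: S0 reads c2=2 → after 1×micro: 0; S1 reads c0=0 → after 1×micro: 3; S2 reads c1=3 → after 1×micro: 5 ⇒ (c0=0, c1=3, c2=5)
[Gauss-Seidel] macro 4: S0 reads c2=5 → after 1×micro: 0; S1 reads c0=0 → after 1×micro: 1; S2 reads c1=1 → after 1×micro: 2 ⇒ (c0=0, c1=1, c2=2)
[Gauss-Seidel] macro 5: S0 reads c2=2 → after 1×micro: 0; S1 reads c0=0 → after 1×micro: 3; S2 reads c1=3 → after 1×micro: 5 ⇒ (c0=0, c1=3, c2=5)
[Gauss-Seidel] macro 6: S0 reads c2=5 → after 1×micro: 0; S1 reads c0=0 → after 1×micro: 1; S2 reads c1=1 → after 1×micro: 2 ⇒ (c0=0, c1=1, c2=2)
[Gauss-Seidel] macro 7: S0 reads c2=2 → after 1×micro: 0; S1 reads c0=0 → after 1×micro: 3; S2 reads c1=3 → after 1×micro: 5 ⇒ (c0=0, c1=3, c2=5)
[Gauss-Seidel] macro 8: S0 reads c2=5 → after 1×micro: 0; S1 reads c0=0 → after 1×micro: 1; S2 reads c1=1 → after 1×micro: 2 ⇒ (c0=0, c1=1, c2=2)
[Gauss-Seidel] macro 9: S0 reads c2=2 → after 1×micro: 0; S1 reads c0=0 → after 1×micro: 3; S2 reads c1=3 → after 1×micro: 5 ⇒ (c0=0, c1=3, c2=5)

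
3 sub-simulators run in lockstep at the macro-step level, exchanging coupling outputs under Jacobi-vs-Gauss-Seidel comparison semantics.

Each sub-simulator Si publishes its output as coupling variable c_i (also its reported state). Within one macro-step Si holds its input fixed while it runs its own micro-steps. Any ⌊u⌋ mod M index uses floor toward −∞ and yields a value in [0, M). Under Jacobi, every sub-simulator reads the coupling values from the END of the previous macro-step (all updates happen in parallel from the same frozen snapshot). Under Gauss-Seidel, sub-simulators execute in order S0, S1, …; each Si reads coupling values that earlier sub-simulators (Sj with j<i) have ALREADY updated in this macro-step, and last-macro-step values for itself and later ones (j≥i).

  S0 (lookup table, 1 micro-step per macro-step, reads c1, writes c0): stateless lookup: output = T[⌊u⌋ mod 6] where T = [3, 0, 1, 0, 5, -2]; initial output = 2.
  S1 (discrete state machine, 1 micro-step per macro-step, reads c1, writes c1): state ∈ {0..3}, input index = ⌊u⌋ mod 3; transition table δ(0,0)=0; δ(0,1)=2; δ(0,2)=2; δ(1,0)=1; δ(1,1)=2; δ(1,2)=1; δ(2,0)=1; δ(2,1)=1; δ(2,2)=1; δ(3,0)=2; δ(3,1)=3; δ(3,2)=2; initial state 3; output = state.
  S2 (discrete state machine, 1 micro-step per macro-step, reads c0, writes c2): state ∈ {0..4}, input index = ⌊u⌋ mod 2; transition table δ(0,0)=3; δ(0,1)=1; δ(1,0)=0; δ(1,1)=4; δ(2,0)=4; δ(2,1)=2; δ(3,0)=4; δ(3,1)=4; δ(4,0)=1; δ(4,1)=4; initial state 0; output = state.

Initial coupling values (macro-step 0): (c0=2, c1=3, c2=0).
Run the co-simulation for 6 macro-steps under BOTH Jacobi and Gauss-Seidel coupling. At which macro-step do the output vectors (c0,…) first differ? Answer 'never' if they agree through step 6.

first divergence at macro-step: 3

[Jacobi] macro 1: S0 reads c1=3 → after 1×micro: 0; S1 reads c1=3 → after 1×micro: 2; S2 reads c0=2 → after 1×micro: 3 ⇒ (c0=0, c1=2, c2=3)
[Jacobi] macro 2: S0 reads c1=2 → after 1×micro: 1; S1 reads c1=2 → after 1×micro: 1; S2 reads c0=0 → after 1×micro: 4 ⇒ (c0=1, c1=1, c2=4)
[Jacobi] macro 3: S0 reads c1=1 → after 1×micro: 0; S1 reads c1=1 → after 1×micro: 2; S2 reads c0=1 → after 1×micro: 4 ⇒ (c0=0, c1=2, c2=4)
[Jacobi] macro 4: S0 reads c1=2 → after 1×micro: 1; S1 reads c1=2 → after 1×micro: 1; S2 reads c0=0 → after 1×micro: 1 ⇒ (c0=1, c1=1, c2=1)
[Jacobi] macro 5: S0 reads c1=1 → after 1×micro: 0; S1 reads c1=1 → after 1×micro: 2; S2 reads c0=1 → after 1×micro: 4 ⇒ (c0=0, c1=2, c2=4)
[Jacobi] macro 6: S0 reads c1=2 → after 1×micro: 1; S1 reads c1=2 → after 1×micro: 1; S2 reads c0=0 → after 1×micro: 1 ⇒ (c0=1, c1=1, c2=1)
[Gauss-Seidel] macro 1: S0 reads c1=3 → after 1×micro: 0; S1 reads c1=3 → after 1×micro: 2; S2 reads c0=0 → after 1×micro: 3 ⇒ (c0=0, c1=2, c2=3)
[Gauss-Seidel] macro 2: S0 reads c1=2 → after 1×micro: 1; S1 reads c1=2 → after 1×micro: 1; S2 reads c0=1 → after 1×micro: 4 ⇒ (c0=1, c1=1, c2=4)
[Gauss-Seidel] macro 3: S0 reads c1=1 → after 1×micro: 0; S1 reads c1=1 → after 1×micro: 2; S2 reads c0=0 → after 1×micro: 1 ⇒ (c0=0, c1=2, c2=1)
[Gauss-Seidel] macro 4: S0 reads c1=2 → after 1×micro: 1; S1 reads c1=2 → after 1×micro: 1; S2 reads c0=1 → after 1×micro: 4 ⇒ (c0=1, c1=1, c2=4)
[Gauss-Seidel] macro 5: S0 reads c1=1 → after 1×micro: 0; S1 reads c1=1 → after 1×micro: 2; S2 reads c0=0 → after 1×micro: 1 ⇒ (c0=0, c1=2, c2=1)
[Gauss-Seidel] macro 6: S0 reads c1=2 → after 1×micro: 1; S1 reads c1=2 → after 1×micro: 1; S2 reads c0=1 → after 1×micro: 4 ⇒ (c0=1, c1=1, c2=4)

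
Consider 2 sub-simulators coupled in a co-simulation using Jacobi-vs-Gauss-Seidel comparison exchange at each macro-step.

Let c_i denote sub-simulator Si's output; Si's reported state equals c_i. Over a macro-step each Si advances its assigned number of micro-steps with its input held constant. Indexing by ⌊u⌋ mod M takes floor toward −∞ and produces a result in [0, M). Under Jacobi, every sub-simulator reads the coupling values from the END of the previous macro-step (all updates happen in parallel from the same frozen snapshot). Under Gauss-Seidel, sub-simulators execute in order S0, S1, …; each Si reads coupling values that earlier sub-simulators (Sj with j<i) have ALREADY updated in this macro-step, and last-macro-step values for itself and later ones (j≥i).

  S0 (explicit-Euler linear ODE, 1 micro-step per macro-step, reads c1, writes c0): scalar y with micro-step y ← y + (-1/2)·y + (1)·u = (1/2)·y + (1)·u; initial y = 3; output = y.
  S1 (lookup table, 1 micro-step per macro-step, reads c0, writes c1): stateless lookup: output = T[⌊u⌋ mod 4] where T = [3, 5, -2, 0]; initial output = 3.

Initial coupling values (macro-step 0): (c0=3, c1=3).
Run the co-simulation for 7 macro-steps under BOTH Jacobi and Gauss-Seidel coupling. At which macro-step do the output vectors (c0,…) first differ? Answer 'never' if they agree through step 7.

[Jacobi] macro 1: S0 reads c1=3 → after 1×micro: 9/2; S1 reads c0=3 → after 1×micro: 0 ⇒ (c0=9/2, c1=0)
[Jacobi] macro 2: S0 reads c1=0 → after 1×micro: 9/4; S1 reads c0=9/2 → after 1×micro: 3 ⇒ (c0=9/4, c1=3)
[Jacobi] macro 3: S0 reads c1=3 → after 1×micro: 33/8; S1 reads c0=9/4 → after 1×micro: -2 ⇒ (c0=33/8, c1=-2)
[Jacobi] macro 4: S0 reads c1=-2 → after 1×micro: 1/16; S1 reads c0=33/8 → after 1×micro: 3 ⇒ (c0=1/16, c1=3)
[Jacobi] macro 5: S0 reads c1=3 → after 1×micro: 97/32; S1 reads c0=1/16 → after 1×micro: 3 ⇒ (c0=97/32, c1=3)
[Jacobi] macro 6: S0 reads c1=3 → after 1×micro: 289/64; S1 reads c0=97/32 → after 1×micro: 0 ⇒ (c0=289/64, c1=0)
[Jacobi] macro 7: S0 reads c1=0 → after 1×micro: 289/128; S1 reads c0=289/64 → after 1×micro: 3 ⇒ (c0=289/128, c1=3)
[Gauss-Seidel] macro 1: S0 reads c1=3 → after 1×micro: 9/2; S1 reads c0=9/2 → after 1×micro: 3 ⇒ (c0=9/2, c1=3)
[Gauss-Seidel] macro 2: S0 reads c1=3 → after 1×micro: 21/4; S1 reads c0=21/4 → after 1×micro: 5 ⇒ (c0=21/4, c1=5)
[Gauss-Seidel] macro 3: S0 reads c1=5 → after 1×micro: 61/8; S1 reads c0=61/8 → after 1×micro: 0 ⇒ (c0=61/8, c1=0)
[Gauss-Seidel] macro 4: S0 reads c1=0 → after 1×micro: 61/16; S1 reads c0=61/16 → after 1×micro: 0 ⇒ (c0=61/16, c1=0)
[Gauss-Seidel] macro 5: S0 reads c1=0 → after 1×micro: 61/32; S1 reads c0=61/32 → after 1×micro: 5 ⇒ (c0=61/32, c1=5)
[Gauss-Seidel] macro 6: S0 reads c1=5 → after 1×micro: 381/64; S1 reads c0=381/64 → after 1×micro: 5 ⇒ (c0=381/64, c1=5)
[Gauss-Seidel] macro 7: S0 reads c1=5 → after 1×micro: 1021/128; S1 reads c0=1021/128 → after 1×micro: 0 ⇒ (c0=1021/128, c1=0)

first divergence at macro-step: 1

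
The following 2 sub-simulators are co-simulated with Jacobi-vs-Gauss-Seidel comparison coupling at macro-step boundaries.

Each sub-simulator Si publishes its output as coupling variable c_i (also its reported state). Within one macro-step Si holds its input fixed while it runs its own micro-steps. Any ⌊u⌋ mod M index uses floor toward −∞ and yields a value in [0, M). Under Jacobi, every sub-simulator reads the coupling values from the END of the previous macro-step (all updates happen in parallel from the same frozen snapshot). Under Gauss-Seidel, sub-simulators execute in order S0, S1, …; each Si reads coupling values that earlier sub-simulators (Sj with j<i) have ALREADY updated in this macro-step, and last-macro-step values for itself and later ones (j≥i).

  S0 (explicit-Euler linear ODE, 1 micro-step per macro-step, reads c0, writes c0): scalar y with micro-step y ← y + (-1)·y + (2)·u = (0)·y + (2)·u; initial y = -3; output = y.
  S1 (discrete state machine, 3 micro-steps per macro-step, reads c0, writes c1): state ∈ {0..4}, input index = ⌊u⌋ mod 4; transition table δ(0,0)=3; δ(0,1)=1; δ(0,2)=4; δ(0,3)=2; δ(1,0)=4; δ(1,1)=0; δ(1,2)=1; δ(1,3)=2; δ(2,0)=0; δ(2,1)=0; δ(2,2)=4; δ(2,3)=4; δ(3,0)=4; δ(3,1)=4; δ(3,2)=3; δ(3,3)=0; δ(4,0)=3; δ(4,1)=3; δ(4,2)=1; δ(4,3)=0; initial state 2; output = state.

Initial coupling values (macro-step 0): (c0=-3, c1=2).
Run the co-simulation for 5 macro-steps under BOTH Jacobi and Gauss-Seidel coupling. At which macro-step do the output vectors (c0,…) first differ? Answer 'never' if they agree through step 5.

first divergence at macro-step: 1

[Jacobi] macro 1: S0 reads c0=-3 → after 1×micro: -6; S1 reads c0=-3 → after 3×micro: 0 ⇒ (c0=-6, c1=0)
[Jacobi] macro 2: S0 reads c0=-6 → after 1×micro: -12; S1 reads c0=-6 → after 3×micro: 1 ⇒ (c0=-12, c1=1)
[Jacobi] macro 3: S0 reads c0=-12 → after 1×micro: -24; S1 reads c0=-12 → after 3×micro: 4 ⇒ (c0=-24, c1=4)
[Jacobi] macro 4: S0 reads c0=-24 → after 1×micro: -48; S1 reads c0=-24 → after 3×micro: 3 ⇒ (c0=-48, c1=3)
[Jacobi] macro 5: S0 reads c0=-48 → after 1×micro: -96; S1 reads c0=-48 → after 3×micro: 4 ⇒ (c0=-96, c1=4)
[Gauss-Seidel] macro 1: S0 reads c0=-3 → after 1×micro: -6; S1 reads c0=-6 → after 3×micro: 1 ⇒ (c0=-6, c1=1)
[Gauss-Seidel] macro 2: S0 reads c0=-6 → after 1×micro: -12; S1 reads c0=-12 → after 3×micro: 4 ⇒ (c0=-12, c1=4)
[Gauss-Seidel] macro 3: S0 reads c0=-12 → after 1×micro: -24; S1 reads c0=-24 → after 3×micro: 3 ⇒ (c0=-24, c1=3)
[Gauss-Seidel] macro 4: S0 reads c0=-24 → after 1×micro: -48; S1 reads c0=-48 → after 3×micro: 4 ⇒ (c0=-48, c1=4)
[Gauss-Seidel] macro 5: S0 reads c0=-48 → after 1×micro: -96; S1 reads c0=-96 → after 3×micro: 3 ⇒ (c0=-96, c1=3)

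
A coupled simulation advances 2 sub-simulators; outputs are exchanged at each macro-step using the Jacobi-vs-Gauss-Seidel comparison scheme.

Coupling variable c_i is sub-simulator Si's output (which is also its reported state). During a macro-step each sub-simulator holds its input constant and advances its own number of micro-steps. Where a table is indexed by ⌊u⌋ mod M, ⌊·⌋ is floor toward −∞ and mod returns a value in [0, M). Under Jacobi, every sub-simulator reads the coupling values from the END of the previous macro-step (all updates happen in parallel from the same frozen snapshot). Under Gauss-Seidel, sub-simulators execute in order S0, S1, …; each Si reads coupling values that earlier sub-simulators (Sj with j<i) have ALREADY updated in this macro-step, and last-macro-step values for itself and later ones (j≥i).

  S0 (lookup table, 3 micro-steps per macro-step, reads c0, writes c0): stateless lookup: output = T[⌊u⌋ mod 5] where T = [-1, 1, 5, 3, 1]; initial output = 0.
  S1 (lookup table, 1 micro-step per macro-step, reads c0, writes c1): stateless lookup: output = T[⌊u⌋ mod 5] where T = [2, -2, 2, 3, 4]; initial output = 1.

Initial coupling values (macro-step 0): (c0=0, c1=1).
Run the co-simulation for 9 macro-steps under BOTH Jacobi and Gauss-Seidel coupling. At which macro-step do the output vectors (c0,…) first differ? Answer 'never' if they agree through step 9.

[Jacobi] macro 1: S0 reads c0=0 → after 3×micro: -1; S1 reads c0=0 → after 1×micro: 2 ⇒ (c0=-1, c1=2)
[Jacobi] macro 2: S0 reads c0=-1 → after 3×micro: 1; S1 reads c0=-1 → after 1×micro: 4 ⇒ (c0=1, c1=4)
[Jacobi] macro 3: S0 reads c0=1 → after 3×micro: 1; S1 reads c0=1 → after 1×micro: -2 ⇒ (c0=1, c1=-2)
[Jacobi] macro 4: S0 reads c0=1 → after 3×micro: 1; S1 reads c0=1 → after 1×micro: -2 ⇒ (c0=1, c1=-2)
[Jacobi] macro 5: S0 reads c0=1 → after 3×micro: 1; S1 reads c0=1 → after 1×micro: -2 ⇒ (c0=1, c1=-2)
[Jacobi] macro 6: S0 reads c0=1 → after 3×micro: 1; S1 reads c0=1 → after 1×micro: -2 ⇒ (c0=1, c1=-2)
[Jacobi] macro 7: S0 reads c0=1 → after 3×micro: 1; S1 reads c0=1 → after 1×micro: -2 ⇒ (c0=1, c1=-2)
[Jacobi] macro 8: S0 reads c0=1 → after 3×micro: 1; S1 reads c0=1 → after 1×micro: -2 ⇒ (c0=1, c1=-2)
[Jacobi] macro 9: S0 reads c0=1 → after 3×micro: 1; S1 reads c0=1 → after 1×micro: -2 ⇒ (c0=1, c1=-2)
[Gauss-Seidel] macro 1: S0 reads c0=0 → after 3×micro: -1; S1 reads c0=-1 → after 1×micro: 4 ⇒ (c0=-1, c1=4)
[Gauss-Seidel] macro 2: S0 reads c0=-1 → after 3×micro: 1; S1 reads c0=1 → after 1×micro: -2 ⇒ (c0=1, c1=-2)
[Gauss-Seidel] macro 3: S0 reads c0=1 → after 3×micro: 1; S1 reads c0=1 → after 1×micro: -2 ⇒ (c0=1, c1=-2)
[Gauss-Seidel] macro 4: S0 reads c0=1 → after 3×micro: 1; S1 reads c0=1 → after 1×micro: -2 ⇒ (c0=1, c1=-2)
[Gauss-Seidel] macro 5: S0 reads c0=1 → after 3×micro: 1; S1 reads c0=1 → after 1×micro: -2 ⇒ (c0=1, c1=-2)
[Gauss-Seidel] macro 6: S0 reads c0=1 → after 3×micro: 1; S1 reads c0=1 → after 1×micro: -2 ⇒ (c0=1, c1=-2)
[Gauss-Seidel] macro 7: S0 reads c0=1 → after 3×micro: 1; S1 reads c0=1 → after 1×micro: -2 ⇒ (c0=1, c1=-2)
[Gauss-Seidel] macro 8: S0 reads c0=1 → after 3×micro: 1; S1 reads c0=1 → after 1×micro: -2 ⇒ (c0=1, c1=-2)
[Gauss-Seidel] macro 9: S0 reads c0=1 → after 3×micro: 1; S1 reads c0=1 → after 1×micro: -2 ⇒ (c0=1, c1=-2)

first divergence at macro-step: 1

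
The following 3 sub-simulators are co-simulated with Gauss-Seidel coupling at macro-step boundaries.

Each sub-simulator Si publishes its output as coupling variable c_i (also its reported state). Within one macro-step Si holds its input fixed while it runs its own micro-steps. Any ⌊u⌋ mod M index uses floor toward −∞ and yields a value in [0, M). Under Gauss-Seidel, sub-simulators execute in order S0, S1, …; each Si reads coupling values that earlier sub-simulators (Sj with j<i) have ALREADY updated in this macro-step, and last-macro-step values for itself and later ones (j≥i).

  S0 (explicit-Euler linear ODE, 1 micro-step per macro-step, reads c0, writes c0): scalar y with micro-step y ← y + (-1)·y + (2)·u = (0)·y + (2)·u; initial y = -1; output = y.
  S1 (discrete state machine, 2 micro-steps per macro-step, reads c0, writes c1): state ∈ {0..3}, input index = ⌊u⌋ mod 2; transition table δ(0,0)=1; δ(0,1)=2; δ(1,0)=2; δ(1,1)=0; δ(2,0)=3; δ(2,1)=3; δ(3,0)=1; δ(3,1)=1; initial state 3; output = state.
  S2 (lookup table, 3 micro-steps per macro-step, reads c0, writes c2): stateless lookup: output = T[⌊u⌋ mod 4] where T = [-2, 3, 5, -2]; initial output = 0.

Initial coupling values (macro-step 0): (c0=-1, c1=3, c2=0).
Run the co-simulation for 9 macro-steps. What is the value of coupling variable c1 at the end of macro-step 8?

macro 1: S0 reads c0=-1 → after 1×micro: -2; S1 reads c0=-2 → after 2×micro: 2; S2 reads c0=-2 → after 3×micro: 5 ⇒ (c0=-2, c1=2, c2=5)
macro 2: S0 reads c0=-2 → after 1×micro: -4; S1 reads c0=-4 → after 2×micro: 1; S2 reads c0=-4 → after 3×micro: -2 ⇒ (c0=-4, c1=1, c2=-2)
macro 3: S0 reads c0=-4 → after 1×micro: -8; S1 reads c0=-8 → after 2×micro: 3; S2 reads c0=-8 → after 3×micro: -2 ⇒ (c0=-8, c1=3, c2=-2)
macro 4: S0 reads c0=-8 → after 1×micro: -16; S1 reads c0=-16 → after 2×micro: 2; S2 reads c0=-16 → after 3×micro: -2 ⇒ (c0=-16, c1=2, c2=-2)
macro 5: S0 reads c0=-16 → after 1×micro: -32; S1 reads c0=-32 → after 2×micro: 1; S2 reads c0=-32 → after 3×micro: -2 ⇒ (c0=-32, c1=1, c2=-2)
macro 6: S0 reads c0=-32 → after 1×micro: -64; S1 reads c0=-64 → after 2×micro: 3; S2 reads c0=-64 → after 3×micro: -2 ⇒ (c0=-64, c1=3, c2=-2)
macro 7: S0 reads c0=-64 → after 1×micro: -128; S1 reads c0=-128 → after 2×micro: 2; S2 reads c0=-128 → after 3×micro: -2 ⇒ (c0=-128, c1=2, c2=-2)
macro 8: S0 reads c0=-128 → after 1×micro: -256; S1 reads c0=-256 → after 2×micro: 1; S2 reads c0=-256 → after 3×micro: -2 ⇒ (c0=-256, c1=1, c2=-2)
macro 9: S0 reads c0=-256 → after 1×micro: -512; S1 reads c0=-512 → after 2×micro: 3; S2 reads c0=-512 → after 3×micro: -2 ⇒ (c0=-512, c1=3, c2=-2)

c1 at macro-step 8 = 1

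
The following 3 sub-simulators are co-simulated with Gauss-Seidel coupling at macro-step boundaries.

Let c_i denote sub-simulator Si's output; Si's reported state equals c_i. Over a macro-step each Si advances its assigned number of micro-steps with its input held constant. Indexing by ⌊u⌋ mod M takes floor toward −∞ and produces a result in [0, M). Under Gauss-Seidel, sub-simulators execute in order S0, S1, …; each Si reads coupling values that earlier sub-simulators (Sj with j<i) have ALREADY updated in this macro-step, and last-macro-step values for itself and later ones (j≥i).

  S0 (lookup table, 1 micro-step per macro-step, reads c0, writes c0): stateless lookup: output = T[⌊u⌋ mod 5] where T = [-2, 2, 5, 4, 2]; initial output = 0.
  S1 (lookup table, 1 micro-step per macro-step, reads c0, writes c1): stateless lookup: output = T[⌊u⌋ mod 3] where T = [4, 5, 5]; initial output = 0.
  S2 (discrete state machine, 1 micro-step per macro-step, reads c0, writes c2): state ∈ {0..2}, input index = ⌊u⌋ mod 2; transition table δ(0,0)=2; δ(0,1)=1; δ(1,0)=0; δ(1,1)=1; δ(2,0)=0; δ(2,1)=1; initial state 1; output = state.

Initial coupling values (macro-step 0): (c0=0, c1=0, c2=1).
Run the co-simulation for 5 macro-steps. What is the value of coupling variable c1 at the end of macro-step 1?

macro 1: S0 reads c0=0 → after 1×micro: -2; S1 reads c0=-2 → after 1×micro: 5; S2 reads c0=-2 → after 1×micro: 0 ⇒ (c0=-2, c1=5, c2=0)
macro 2: S0 reads c0=-2 → after 1×micro: 4; S1 reads c0=4 → after 1×micro: 5; S2 reads c0=4 → after 1×micro: 2 ⇒ (c0=4, c1=5, c2=2)
macro 3: S0 reads c0=4 → after 1×micro: 2; S1 reads c0=2 → after 1×micro: 5; S2 reads c0=2 → after 1×micro: 0 ⇒ (c0=2, c1=5, c2=0)
macro 4: S0 reads c0=2 → after 1×micro: 5; S1 reads c0=5 → after 1×micro: 5; S2 reads c0=5 → after 1×micro: 1 ⇒ (c0=5, c1=5, c2=1)
macro 5: S0 reads c0=5 → after 1×micro: -2; S1 reads c0=-2 → after 1×micro: 5; S2 reads c0=-2 → after 1×micro: 0 ⇒ (c0=-2, c1=5, c2=0)

c1 at macro-step 1 = 5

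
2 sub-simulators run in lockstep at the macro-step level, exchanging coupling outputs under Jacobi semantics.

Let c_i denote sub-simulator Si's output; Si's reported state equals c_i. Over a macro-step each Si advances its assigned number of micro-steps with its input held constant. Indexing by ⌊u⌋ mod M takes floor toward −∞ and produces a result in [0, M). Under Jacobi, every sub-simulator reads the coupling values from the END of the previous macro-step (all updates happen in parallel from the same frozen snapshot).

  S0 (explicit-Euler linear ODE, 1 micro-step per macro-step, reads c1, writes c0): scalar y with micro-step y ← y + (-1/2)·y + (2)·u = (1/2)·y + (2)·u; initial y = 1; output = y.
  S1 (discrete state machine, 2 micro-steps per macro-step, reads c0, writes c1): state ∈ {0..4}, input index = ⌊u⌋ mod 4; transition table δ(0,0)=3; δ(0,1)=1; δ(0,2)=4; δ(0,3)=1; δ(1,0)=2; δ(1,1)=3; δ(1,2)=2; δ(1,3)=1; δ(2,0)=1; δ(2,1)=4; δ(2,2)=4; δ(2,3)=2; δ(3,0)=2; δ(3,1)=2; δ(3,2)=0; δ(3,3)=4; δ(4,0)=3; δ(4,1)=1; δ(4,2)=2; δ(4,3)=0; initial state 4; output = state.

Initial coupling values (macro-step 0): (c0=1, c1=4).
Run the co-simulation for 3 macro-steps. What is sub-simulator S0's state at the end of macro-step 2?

S0 state at macro-step 2 = 41/4

macro 1: S0 reads c1=4 → after 1×micro: 17/2; S1 reads c0=1 → after 2×micro: 3 ⇒ (c0=17/2, c1=3)
macro 2: S0 reads c1=3 → after 1×micro: 41/4; S1 reads c0=17/2 → after 2×micro: 1 ⇒ (c0=41/4, c1=1)
macro 3: S0 reads c1=1 → after 1×micro: 57/8; S1 reads c0=41/4 → after 2×micro: 4 ⇒ (c0=57/8, c1=4)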